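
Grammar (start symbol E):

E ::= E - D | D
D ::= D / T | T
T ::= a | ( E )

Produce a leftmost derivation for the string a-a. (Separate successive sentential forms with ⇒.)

E ⇒ E-D ⇒ D-D ⇒ T-D ⇒ a-D ⇒ a-T ⇒ a-a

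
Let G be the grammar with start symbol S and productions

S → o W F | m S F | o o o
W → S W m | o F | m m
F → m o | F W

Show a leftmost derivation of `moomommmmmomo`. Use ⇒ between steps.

S ⇒ mSF   [S → m S F]
mSF ⇒ moWFF   [S → o W F]
moWFF ⇒ mooFFF   [W → o F]
mooFFF ⇒ mooFWFF   [F → F W]
mooFWFF ⇒ mooFWWFF   [F → F W]
mooFWWFF ⇒ moomoWWFF   [F → m o]
moomoWWFF ⇒ moomommWFF   [W → m m]
moomommWFF ⇒ moomommmmFF   [W → m m]
moomommmmFF ⇒ moomommmmmoF   [F → m o]
moomommmmmoF ⇒ moomommmmmomo   [F → m o]

S ⇒ mSF ⇒ moWFF ⇒ mooFFF ⇒ mooFWFF ⇒ mooFWWFF ⇒ moomoWWFF ⇒ moomommWFF ⇒ moomommmmFF ⇒ moomommmmmoF ⇒ moomommmmmomo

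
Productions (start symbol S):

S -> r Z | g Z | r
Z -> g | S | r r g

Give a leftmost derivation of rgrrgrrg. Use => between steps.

S=>rZ=>rS=>rgZ=>rgS=>rgrZ=>rgrS=>rgrrZ=>rgrrS=>rgrrgZ=>rgrrgrrg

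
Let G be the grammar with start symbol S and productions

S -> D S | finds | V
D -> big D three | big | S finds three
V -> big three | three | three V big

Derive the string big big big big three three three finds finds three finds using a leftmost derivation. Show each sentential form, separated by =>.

S => D S => S finds three S => D S finds three S => big D three S finds three S => big big D three three S finds three S => big big big D three three three S finds three S => big big big big three three three S finds three S => big big big big three three three finds finds three S => big big big big three three three finds finds three finds

S => D S   [S -> D S]
D S => S finds three S   [D -> S finds three]
S finds three S => D S finds three S   [S -> D S]
D S finds three S => big D three S finds three S   [D -> big D three]
big D three S finds three S => big big D three three S finds three S   [D -> big D three]
big big D three three S finds three S => big big big D three three three S finds three S   [D -> big D three]
big big big D three three three S finds three S => big big big big three three three S finds three S   [D -> big]
big big big big three three three S finds three S => big big big big three three three finds finds three S   [S -> finds]
big big big big three three three finds finds three S => big big big big three three three finds finds three finds   [S -> finds]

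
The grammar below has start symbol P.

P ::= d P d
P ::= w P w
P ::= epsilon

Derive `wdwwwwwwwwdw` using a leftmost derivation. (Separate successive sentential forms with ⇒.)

P ⇒ wPw ⇒ wdPdw ⇒ wdwPwdw ⇒ wdwwPwwdw ⇒ wdwwwPwwwdw ⇒ wdwwwwPwwwwdw ⇒ wdwwwwwwwwdw

P ⇒ wPw   [P ::= w P w]
wPw ⇒ wdPdw   [P ::= d P d]
wdPdw ⇒ wdwPwdw   [P ::= w P w]
wdwPwdw ⇒ wdwwPwwdw   [P ::= w P w]
wdwwPwwdw ⇒ wdwwwPwwwdw   [P ::= w P w]
wdwwwPwwwdw ⇒ wdwwwwPwwwwdw   [P ::= w P w]
wdwwwwPwwwwdw ⇒ wdwwwwwwwwdw   [P ::= epsilon]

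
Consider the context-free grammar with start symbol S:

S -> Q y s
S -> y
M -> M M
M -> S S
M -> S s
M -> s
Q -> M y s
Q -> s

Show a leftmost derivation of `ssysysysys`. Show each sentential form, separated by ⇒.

S ⇒ Qys ⇒ Mysys ⇒ MMysys ⇒ sMysys ⇒ sMMysys ⇒ sSSMysys ⇒ sQysSMysys ⇒ ssysSMysys ⇒ ssysyMysys ⇒ ssysysysys

S ⇒ Qys   [S -> Q y s]
Qys ⇒ Mysys   [Q -> M y s]
Mysys ⇒ MMysys   [M -> M M]
MMysys ⇒ sMysys   [M -> s]
sMysys ⇒ sMMysys   [M -> M M]
sMMysys ⇒ sSSMysys   [M -> S S]
sSSMysys ⇒ sQysSMysys   [S -> Q y s]
sQysSMysys ⇒ ssysSMysys   [Q -> s]
ssysSMysys ⇒ ssysyMysys   [S -> y]
ssysyMysys ⇒ ssysysysys   [M -> s]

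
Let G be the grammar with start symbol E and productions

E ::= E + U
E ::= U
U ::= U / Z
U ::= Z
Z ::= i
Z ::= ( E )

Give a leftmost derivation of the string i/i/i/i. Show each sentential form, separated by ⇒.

E ⇒ U ⇒ U/Z ⇒ U/Z/Z ⇒ U/Z/Z/Z ⇒ Z/Z/Z/Z ⇒ i/Z/Z/Z ⇒ i/i/Z/Z ⇒ i/i/i/Z ⇒ i/i/i/i

E ⇒ U   [E ::= U]
U ⇒ U/Z   [U ::= U / Z]
U/Z ⇒ U/Z/Z   [U ::= U / Z]
U/Z/Z ⇒ U/Z/Z/Z   [U ::= U / Z]
U/Z/Z/Z ⇒ Z/Z/Z/Z   [U ::= Z]
Z/Z/Z/Z ⇒ i/Z/Z/Z   [Z ::= i]
i/Z/Z/Z ⇒ i/i/Z/Z   [Z ::= i]
i/i/Z/Z ⇒ i/i/i/Z   [Z ::= i]
i/i/i/Z ⇒ i/i/i/i   [Z ::= i]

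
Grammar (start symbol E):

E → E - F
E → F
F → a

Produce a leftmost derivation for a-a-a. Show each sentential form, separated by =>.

E => E-F => E-F-F => F-F-F => a-F-F => a-a-F => a-a-a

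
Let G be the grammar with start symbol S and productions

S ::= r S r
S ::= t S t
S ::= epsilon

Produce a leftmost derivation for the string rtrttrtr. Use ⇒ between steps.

S ⇒ rSr ⇒ rtStr ⇒ rtrSrtr ⇒ rtrtStrtr ⇒ rtrttrtr

S ⇒ rSr   [S ::= r S r]
rSr ⇒ rtStr   [S ::= t S t]
rtStr ⇒ rtrSrtr   [S ::= r S r]
rtrSrtr ⇒ rtrtStrtr   [S ::= t S t]
rtrtStrtr ⇒ rtrttrtr   [S ::= epsilon]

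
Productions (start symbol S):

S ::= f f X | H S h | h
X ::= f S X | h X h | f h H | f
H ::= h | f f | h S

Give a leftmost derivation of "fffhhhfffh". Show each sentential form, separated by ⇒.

S ⇒ ffX ⇒ fffhH ⇒ fffhhS ⇒ fffhhHSh ⇒ fffhhhSh ⇒ fffhhhffXh ⇒ fffhhhfffh

S ⇒ ffX   [S ::= f f X]
ffX ⇒ fffhH   [X ::= f h H]
fffhH ⇒ fffhhS   [H ::= h S]
fffhhS ⇒ fffhhHSh   [S ::= H S h]
fffhhHSh ⇒ fffhhhSh   [H ::= h]
fffhhhSh ⇒ fffhhhffXh   [S ::= f f X]
fffhhhffXh ⇒ fffhhhfffh   [X ::= f]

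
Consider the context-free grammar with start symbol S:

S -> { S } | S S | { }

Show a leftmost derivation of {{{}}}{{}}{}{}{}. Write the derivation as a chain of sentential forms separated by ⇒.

S ⇒ SS   [S -> S S]
SS ⇒ {S}S   [S -> { S }]
{S}S ⇒ {{S}}S   [S -> { S }]
{{S}}S ⇒ {{{}}}S   [S -> { }]
{{{}}}S ⇒ {{{}}}SS   [S -> S S]
{{{}}}SS ⇒ {{{}}}SSS   [S -> S S]
{{{}}}SSS ⇒ {{{}}}SSSS   [S -> S S]
{{{}}}SSSS ⇒ {{{}}}{S}SSS   [S -> { S }]
{{{}}}{S}SSS ⇒ {{{}}}{{}}SSS   [S -> { }]
{{{}}}{{}}SSS ⇒ {{{}}}{{}}{}SS   [S -> { }]
{{{}}}{{}}{}SS ⇒ {{{}}}{{}}{}{}S   [S -> { }]
{{{}}}{{}}{}{}S ⇒ {{{}}}{{}}{}{}{}   [S -> { }]

S ⇒ SS ⇒ {S}S ⇒ {{S}}S ⇒ {{{}}}S ⇒ {{{}}}SS ⇒ {{{}}}SSS ⇒ {{{}}}SSSS ⇒ {{{}}}{S}SSS ⇒ {{{}}}{{}}SSS ⇒ {{{}}}{{}}{}SS ⇒ {{{}}}{{}}{}{}S ⇒ {{{}}}{{}}{}{}{}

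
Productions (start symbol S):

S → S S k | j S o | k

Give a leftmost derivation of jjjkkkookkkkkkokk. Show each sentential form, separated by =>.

S => SSk => jSoSk => jSSkoSk => jSSkSkoSk => jSSkSkSkoSk => jjSoSkSkSkoSk => jjjSooSkSkSkoSk => jjjSSkooSkSkSkoSk => jjjkSkooSkSkSkoSk => jjjkkkooSkSkSkoSk => jjjkkkookkSkSkoSk => jjjkkkookkkkSkoSk => jjjkkkookkkkkkoSk => jjjkkkookkkkkkokk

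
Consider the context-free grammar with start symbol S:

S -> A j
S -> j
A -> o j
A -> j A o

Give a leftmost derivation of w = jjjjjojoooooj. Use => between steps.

S => Aj => jAoj => jjAooj => jjjAoooj => jjjjAooooj => jjjjjAoooooj => jjjjjojoooooj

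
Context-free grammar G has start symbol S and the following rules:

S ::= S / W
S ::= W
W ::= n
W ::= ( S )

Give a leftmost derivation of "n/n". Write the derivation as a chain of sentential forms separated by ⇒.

S ⇒ S/W ⇒ W/W ⇒ n/W ⇒ n/n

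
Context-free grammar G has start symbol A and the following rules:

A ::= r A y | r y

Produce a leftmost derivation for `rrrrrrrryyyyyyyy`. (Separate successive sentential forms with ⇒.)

A⇒rAy⇒rrAyy⇒rrrAyyy⇒rrrrAyyyy⇒rrrrrAyyyyy⇒rrrrrrAyyyyyy⇒rrrrrrrAyyyyyyy⇒rrrrrrrryyyyyyyy

A ⇒ rAy   [A ::= r A y]
rAy ⇒ rrAyy   [A ::= r A y]
rrAyy ⇒ rrrAyyy   [A ::= r A y]
rrrAyyy ⇒ rrrrAyyyy   [A ::= r A y]
rrrrAyyyy ⇒ rrrrrAyyyyy   [A ::= r A y]
rrrrrAyyyyy ⇒ rrrrrrAyyyyyy   [A ::= r A y]
rrrrrrAyyyyyy ⇒ rrrrrrrAyyyyyyy   [A ::= r A y]
rrrrrrrAyyyyyyy ⇒ rrrrrrrryyyyyyyy   [A ::= r y]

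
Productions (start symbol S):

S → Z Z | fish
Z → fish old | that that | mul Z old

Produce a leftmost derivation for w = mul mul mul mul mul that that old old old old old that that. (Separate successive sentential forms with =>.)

S => Z Z => mul Z old Z => mul mul Z old old Z => mul mul mul Z old old old Z => mul mul mul mul Z old old old old Z => mul mul mul mul mul Z old old old old old Z => mul mul mul mul mul that that old old old old old Z => mul mul mul mul mul that that old old old old old that that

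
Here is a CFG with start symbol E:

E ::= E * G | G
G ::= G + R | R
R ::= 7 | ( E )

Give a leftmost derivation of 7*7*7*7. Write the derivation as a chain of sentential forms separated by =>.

E => E*G   [E ::= E * G]
E*G => E*G*G   [E ::= E * G]
E*G*G => E*G*G*G   [E ::= E * G]
E*G*G*G => G*G*G*G   [E ::= G]
G*G*G*G => R*G*G*G   [G ::= R]
R*G*G*G => 7*G*G*G   [R ::= 7]
7*G*G*G => 7*R*G*G   [G ::= R]
7*R*G*G => 7*7*G*G   [R ::= 7]
7*7*G*G => 7*7*R*G   [G ::= R]
7*7*R*G => 7*7*7*G   [R ::= 7]
7*7*7*G => 7*7*7*R   [G ::= R]
7*7*7*R => 7*7*7*7   [R ::= 7]

E=>E*G=>E*G*G=>E*G*G*G=>G*G*G*G=>R*G*G*G=>7*G*G*G=>7*R*G*G=>7*7*G*G=>7*7*R*G=>7*7*7*G=>7*7*7*R=>7*7*7*7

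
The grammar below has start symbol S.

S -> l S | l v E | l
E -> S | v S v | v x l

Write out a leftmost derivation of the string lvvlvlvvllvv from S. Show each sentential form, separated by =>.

S=>lvE=>lvvSv=>lvvlvEv=>lvvlvSv=>lvvlvlvEv=>lvvlvlvvSvv=>lvvlvlvvlSvv=>lvvlvlvvllvv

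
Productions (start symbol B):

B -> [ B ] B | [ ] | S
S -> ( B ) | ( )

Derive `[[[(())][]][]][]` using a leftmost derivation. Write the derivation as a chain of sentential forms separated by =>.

B => [B]B   [B -> [ B ] B]
[B]B => [[B]B]B   [B -> [ B ] B]
[[B]B]B => [[[B]B]B]B   [B -> [ B ] B]
[[[B]B]B]B => [[[S]B]B]B   [B -> S]
[[[S]B]B]B => [[[(B)]B]B]B   [S -> ( B )]
[[[(B)]B]B]B => [[[(S)]B]B]B   [B -> S]
[[[(S)]B]B]B => [[[(())]B]B]B   [S -> ( )]
[[[(())]B]B]B => [[[(())][]]B]B   [B -> [ ]]
[[[(())][]]B]B => [[[(())][]][]]B   [B -> [ ]]
[[[(())][]][]]B => [[[(())][]][]][]   [B -> [ ]]

B => [B]B => [[B]B]B => [[[B]B]B]B => [[[S]B]B]B => [[[(B)]B]B]B => [[[(S)]B]B]B => [[[(())]B]B]B => [[[(())][]]B]B => [[[(())][]][]]B => [[[(())][]][]][]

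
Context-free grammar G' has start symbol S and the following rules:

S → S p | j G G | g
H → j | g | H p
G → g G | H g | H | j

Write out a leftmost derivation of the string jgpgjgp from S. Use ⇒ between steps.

S ⇒ Sp   [S → S p]
Sp ⇒ jGGp   [S → j G G]
jGGp ⇒ jHgGp   [G → H g]
jHgGp ⇒ jHpgGp   [H → H p]
jHpgGp ⇒ jgpgGp   [H → g]
jgpgGp ⇒ jgpgHgp   [G → H g]
jgpgHgp ⇒ jgpgjgp   [H → j]

S⇒Sp⇒jGGp⇒jHgGp⇒jHpgGp⇒jgpgGp⇒jgpgHgp⇒jgpgjgp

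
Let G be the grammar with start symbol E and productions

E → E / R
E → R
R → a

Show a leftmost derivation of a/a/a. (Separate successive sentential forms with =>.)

E => E/R   [E → E / R]
E/R => E/R/R   [E → E / R]
E/R/R => R/R/R   [E → R]
R/R/R => a/R/R   [R → a]
a/R/R => a/a/R   [R → a]
a/a/R => a/a/a   [R → a]

E => E/R => E/R/R => R/R/R => a/R/R => a/a/R => a/a/a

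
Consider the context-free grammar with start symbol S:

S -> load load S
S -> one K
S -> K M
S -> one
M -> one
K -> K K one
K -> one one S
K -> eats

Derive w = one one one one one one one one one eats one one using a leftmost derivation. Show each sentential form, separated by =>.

S => K M => K K one M => one one S K one M => one one one K K one M => one one one one one S K one M => one one one one one one K K one M => one one one one one one one one S K one M => one one one one one one one one one K one M => one one one one one one one one one eats one M => one one one one one one one one one eats one one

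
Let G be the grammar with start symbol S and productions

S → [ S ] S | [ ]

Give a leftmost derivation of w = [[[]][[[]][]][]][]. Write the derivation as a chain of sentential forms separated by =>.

S=>[S]S=>[[S]S]S=>[[[]]S]S=>[[[]][S]S]S=>[[[]][[S]S]S]S=>[[[]][[[]]S]S]S=>[[[]][[[]][]]S]S=>[[[]][[[]][]][]]S=>[[[]][[[]][]][]][]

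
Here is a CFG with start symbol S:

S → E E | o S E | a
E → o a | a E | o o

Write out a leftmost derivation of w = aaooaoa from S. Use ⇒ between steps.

S ⇒ EE ⇒ aEE ⇒ aaEE ⇒ aaooE ⇒ aaooaE ⇒ aaooaoa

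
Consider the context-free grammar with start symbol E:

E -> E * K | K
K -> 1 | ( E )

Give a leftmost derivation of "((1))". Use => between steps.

E => K   [E -> K]
K => (E)   [K -> ( E )]
(E) => (K)   [E -> K]
(K) => ((E))   [K -> ( E )]
((E)) => ((K))   [E -> K]
((K)) => ((1))   [K -> 1]

E => K => (E) => (K) => ((E)) => ((K)) => ((1))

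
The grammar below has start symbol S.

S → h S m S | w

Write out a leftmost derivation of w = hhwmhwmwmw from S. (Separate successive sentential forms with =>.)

S=>hSmS=>hhSmSmS=>hhwmSmS=>hhwmhSmSmS=>hhwmhwmSmS=>hhwmhwmwmS=>hhwmhwmwmw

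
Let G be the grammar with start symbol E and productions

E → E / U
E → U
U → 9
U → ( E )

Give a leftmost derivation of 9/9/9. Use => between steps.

E=>E/U=>E/U/U=>U/U/U=>9/U/U=>9/9/U=>9/9/9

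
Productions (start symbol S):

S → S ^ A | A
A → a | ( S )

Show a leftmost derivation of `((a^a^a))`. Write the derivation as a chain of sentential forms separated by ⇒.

S ⇒ A ⇒ (S) ⇒ (A) ⇒ ((S)) ⇒ ((S^A)) ⇒ ((S^A^A)) ⇒ ((A^A^A)) ⇒ ((a^A^A)) ⇒ ((a^a^A)) ⇒ ((a^a^a))

S ⇒ A   [S → A]
A ⇒ (S)   [A → ( S )]
(S) ⇒ (A)   [S → A]
(A) ⇒ ((S))   [A → ( S )]
((S)) ⇒ ((S^A))   [S → S ^ A]
((S^A)) ⇒ ((S^A^A))   [S → S ^ A]
((S^A^A)) ⇒ ((A^A^A))   [S → A]
((A^A^A)) ⇒ ((a^A^A))   [A → a]
((a^A^A)) ⇒ ((a^a^A))   [A → a]
((a^a^A)) ⇒ ((a^a^a))   [A → a]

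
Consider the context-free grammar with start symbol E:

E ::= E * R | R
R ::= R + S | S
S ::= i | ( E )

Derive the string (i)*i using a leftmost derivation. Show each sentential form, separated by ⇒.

E⇒E*R⇒R*R⇒S*R⇒(E)*R⇒(R)*R⇒(S)*R⇒(i)*R⇒(i)*S⇒(i)*i

E ⇒ E*R   [E ::= E * R]
E*R ⇒ R*R   [E ::= R]
R*R ⇒ S*R   [R ::= S]
S*R ⇒ (E)*R   [S ::= ( E )]
(E)*R ⇒ (R)*R   [E ::= R]
(R)*R ⇒ (S)*R   [R ::= S]
(S)*R ⇒ (i)*R   [S ::= i]
(i)*R ⇒ (i)*S   [R ::= S]
(i)*S ⇒ (i)*i   [S ::= i]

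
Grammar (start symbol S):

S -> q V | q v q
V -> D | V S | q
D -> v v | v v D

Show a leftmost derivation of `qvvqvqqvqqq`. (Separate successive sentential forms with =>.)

S=>qV=>qVS=>qVSS=>qVSSS=>qDSSS=>qvvSSS=>qvvqvqSS=>qvvqvqqvqS=>qvvqvqqvqqV=>qvvqvqqvqqq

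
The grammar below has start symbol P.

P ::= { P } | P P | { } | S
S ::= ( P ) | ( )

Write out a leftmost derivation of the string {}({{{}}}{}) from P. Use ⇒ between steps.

P ⇒ PP ⇒ {}P ⇒ {}S ⇒ {}(P) ⇒ {}(PP) ⇒ {}({P}P) ⇒ {}({{P}}P) ⇒ {}({{{}}}P) ⇒ {}({{{}}}{})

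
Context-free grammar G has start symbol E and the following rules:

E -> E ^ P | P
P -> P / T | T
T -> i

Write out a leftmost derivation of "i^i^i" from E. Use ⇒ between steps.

E⇒E^P⇒E^P^P⇒P^P^P⇒T^P^P⇒i^P^P⇒i^T^P⇒i^i^P⇒i^i^T⇒i^i^i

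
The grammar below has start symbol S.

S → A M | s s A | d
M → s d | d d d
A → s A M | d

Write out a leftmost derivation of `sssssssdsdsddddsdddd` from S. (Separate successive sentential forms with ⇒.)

S ⇒ ssA ⇒ sssAM ⇒ ssssAMM ⇒ sssssAMMM ⇒ ssssssAMMMM ⇒ sssssssAMMMMM ⇒ sssssssdMMMMM ⇒ sssssssdsdMMMM ⇒ sssssssdsdsdMMM ⇒ sssssssdsdsddddMM ⇒ sssssssdsdsddddsdM ⇒ sssssssdsdsddddsdddd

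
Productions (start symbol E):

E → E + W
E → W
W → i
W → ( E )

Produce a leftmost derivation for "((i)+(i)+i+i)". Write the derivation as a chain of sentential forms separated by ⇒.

E⇒W⇒(E)⇒(E+W)⇒(E+W+W)⇒(E+W+W+W)⇒(W+W+W+W)⇒((E)+W+W+W)⇒((W)+W+W+W)⇒((i)+W+W+W)⇒((i)+(E)+W+W)⇒((i)+(W)+W+W)⇒((i)+(i)+W+W)⇒((i)+(i)+i+W)⇒((i)+(i)+i+i)

E ⇒ W   [E → W]
W ⇒ (E)   [W → ( E )]
(E) ⇒ (E+W)   [E → E + W]
(E+W) ⇒ (E+W+W)   [E → E + W]
(E+W+W) ⇒ (E+W+W+W)   [E → E + W]
(E+W+W+W) ⇒ (W+W+W+W)   [E → W]
(W+W+W+W) ⇒ ((E)+W+W+W)   [W → ( E )]
((E)+W+W+W) ⇒ ((W)+W+W+W)   [E → W]
((W)+W+W+W) ⇒ ((i)+W+W+W)   [W → i]
((i)+W+W+W) ⇒ ((i)+(E)+W+W)   [W → ( E )]
((i)+(E)+W+W) ⇒ ((i)+(W)+W+W)   [E → W]
((i)+(W)+W+W) ⇒ ((i)+(i)+W+W)   [W → i]
((i)+(i)+W+W) ⇒ ((i)+(i)+i+W)   [W → i]
((i)+(i)+i+W) ⇒ ((i)+(i)+i+i)   [W → i]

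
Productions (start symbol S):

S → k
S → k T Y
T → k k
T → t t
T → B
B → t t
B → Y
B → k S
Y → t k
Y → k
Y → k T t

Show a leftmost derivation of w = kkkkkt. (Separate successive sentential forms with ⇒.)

S ⇒ kTY ⇒ kBY ⇒ kYY ⇒ kkY ⇒ kkkTt ⇒ kkkkkt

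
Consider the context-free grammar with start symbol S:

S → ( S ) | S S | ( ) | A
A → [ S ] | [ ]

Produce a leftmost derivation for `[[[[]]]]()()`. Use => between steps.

S => SS => SSS => ASS => [S]SS => [A]SS => [[S]]SS => [[A]]SS => [[[S]]]SS => [[[A]]]SS => [[[[]]]]SS => [[[[]]]]()S => [[[[]]]]()()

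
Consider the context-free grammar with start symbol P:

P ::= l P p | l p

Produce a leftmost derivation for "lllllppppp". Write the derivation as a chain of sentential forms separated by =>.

P => lPp => llPpp => lllPppp => llllPpppp => lllllppppp

P => lPp   [P ::= l P p]
lPp => llPpp   [P ::= l P p]
llPpp => lllPppp   [P ::= l P p]
lllPppp => llllPpppp   [P ::= l P p]
llllPpppp => lllllppppp   [P ::= l p]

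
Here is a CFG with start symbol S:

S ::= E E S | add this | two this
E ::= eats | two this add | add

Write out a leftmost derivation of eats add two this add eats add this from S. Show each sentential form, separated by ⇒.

S ⇒ E E S ⇒ eats E S ⇒ eats add S ⇒ eats add E E S ⇒ eats add two this add E S ⇒ eats add two this add eats S ⇒ eats add two this add eats add this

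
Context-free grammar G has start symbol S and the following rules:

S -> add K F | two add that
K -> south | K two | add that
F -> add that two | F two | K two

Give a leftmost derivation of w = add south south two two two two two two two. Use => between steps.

S => add K F => add south F => add south F two => add south F two two => add south K two two two => add south K two two two two => add south K two two two two two => add south K two two two two two two => add south K two two two two two two two => add south south two two two two two two two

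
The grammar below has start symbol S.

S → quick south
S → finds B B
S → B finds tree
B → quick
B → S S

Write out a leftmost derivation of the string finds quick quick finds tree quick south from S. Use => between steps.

S => finds B B   [S → finds B B]
finds B B => finds quick B   [B → quick]
finds quick B => finds quick S S   [B → S S]
finds quick S S => finds quick B finds tree S   [S → B finds tree]
finds quick B finds tree S => finds quick quick finds tree S   [B → quick]
finds quick quick finds tree S => finds quick quick finds tree quick south   [S → quick south]

S => finds B B => finds quick B => finds quick S S => finds quick B finds tree S => finds quick quick finds tree S => finds quick quick finds tree quick south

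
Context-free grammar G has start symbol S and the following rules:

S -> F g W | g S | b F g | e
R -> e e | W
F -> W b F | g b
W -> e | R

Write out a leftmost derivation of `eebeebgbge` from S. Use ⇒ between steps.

S ⇒ FgW ⇒ WbFgW ⇒ RbFgW ⇒ eebFgW ⇒ eebWbFgW ⇒ eebRbFgW ⇒ eebeebFgW ⇒ eebeebgbgW ⇒ eebeebgbge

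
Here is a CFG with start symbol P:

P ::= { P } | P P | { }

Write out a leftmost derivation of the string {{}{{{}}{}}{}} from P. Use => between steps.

P => {P} => {PP} => {PPP} => {{}PP} => {{}{P}P} => {{}{PP}P} => {{}{{P}P}P} => {{}{{{}}P}P} => {{}{{{}}{}}P} => {{}{{{}}{}}{}}

P => {P}   [P ::= { P }]
{P} => {PP}   [P ::= P P]
{PP} => {PPP}   [P ::= P P]
{PPP} => {{}PP}   [P ::= { }]
{{}PP} => {{}{P}P}   [P ::= { P }]
{{}{P}P} => {{}{PP}P}   [P ::= P P]
{{}{PP}P} => {{}{{P}P}P}   [P ::= { P }]
{{}{{P}P}P} => {{}{{{}}P}P}   [P ::= { }]
{{}{{{}}P}P} => {{}{{{}}{}}P}   [P ::= { }]
{{}{{{}}{}}P} => {{}{{{}}{}}{}}   [P ::= { }]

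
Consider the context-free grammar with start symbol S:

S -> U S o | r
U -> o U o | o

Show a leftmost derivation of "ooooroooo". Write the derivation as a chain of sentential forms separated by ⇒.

S ⇒ USo   [S -> U S o]
USo ⇒ oSo   [U -> o]
oSo ⇒ oUSoo   [S -> U S o]
oUSoo ⇒ ooSoo   [U -> o]
ooSoo ⇒ ooUSooo   [S -> U S o]
ooUSooo ⇒ oooSooo   [U -> o]
oooSooo ⇒ oooUSoooo   [S -> U S o]
oooUSoooo ⇒ ooooSoooo   [U -> o]
ooooSoooo ⇒ ooooroooo   [S -> r]

S ⇒ USo ⇒ oSo ⇒ oUSoo ⇒ ooSoo ⇒ ooUSooo ⇒ oooSooo ⇒ oooUSoooo ⇒ ooooSoooo ⇒ ooooroooo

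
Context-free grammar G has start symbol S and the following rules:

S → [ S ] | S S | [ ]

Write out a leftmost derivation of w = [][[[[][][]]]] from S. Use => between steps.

S=>SS=>[]S=>[][S]=>[][[S]]=>[][[[S]]]=>[][[[SS]]]=>[][[[SSS]]]=>[][[[[]SS]]]=>[][[[[][]S]]]=>[][[[[][][]]]]

S => SS   [S → S S]
SS => []S   [S → [ ]]
[]S => [][S]   [S → [ S ]]
[][S] => [][[S]]   [S → [ S ]]
[][[S]] => [][[[S]]]   [S → [ S ]]
[][[[S]]] => [][[[SS]]]   [S → S S]
[][[[SS]]] => [][[[SSS]]]   [S → S S]
[][[[SSS]]] => [][[[[]SS]]]   [S → [ ]]
[][[[[]SS]]] => [][[[[][]S]]]   [S → [ ]]
[][[[[][]S]]] => [][[[[][][]]]]   [S → [ ]]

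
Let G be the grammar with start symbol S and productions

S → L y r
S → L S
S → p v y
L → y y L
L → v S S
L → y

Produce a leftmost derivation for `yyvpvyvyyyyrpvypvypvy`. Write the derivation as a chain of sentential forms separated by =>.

S=>LS=>yyLS=>yyvSSS=>yyvpvySS=>yyvpvyLSS=>yyvpvyvSSSS=>yyvpvyvLyrSSS=>yyvpvyvyyLyrSSS=>yyvpvyvyyyyrSSS=>yyvpvyvyyyyrpvySS=>yyvpvyvyyyyrpvypvyS=>yyvpvyvyyyyrpvypvypvy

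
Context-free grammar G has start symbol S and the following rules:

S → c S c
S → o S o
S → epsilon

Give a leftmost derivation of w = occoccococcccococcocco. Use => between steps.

S => oSo => ocSco => occScco => occoSocco => occocScocco => occoccSccocco => occoccoSoccocco => occoccocScoccocco => occoccocoSococcocco => occoccococScococcocco => occoccococcSccococcocco => occoccococcccococcocco

S => oSo   [S → o S o]
oSo => ocSco   [S → c S c]
ocSco => occScco   [S → c S c]
occScco => occoSocco   [S → o S o]
occoSocco => occocScocco   [S → c S c]
occocScocco => occoccSccocco   [S → c S c]
occoccSccocco => occoccoSoccocco   [S → o S o]
occoccoSoccocco => occoccocScoccocco   [S → c S c]
occoccocScoccocco => occoccocoSococcocco   [S → o S o]
occoccocoSococcocco => occoccococScococcocco   [S → c S c]
occoccococScococcocco => occoccococcSccococcocco   [S → c S c]
occoccococcSccococcocco => occoccococcccococcocco   [S → epsilon]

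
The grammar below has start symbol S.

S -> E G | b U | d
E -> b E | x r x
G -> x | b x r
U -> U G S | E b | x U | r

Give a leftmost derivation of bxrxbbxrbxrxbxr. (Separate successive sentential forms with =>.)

S => bU   [S -> b U]
bU => bUGS   [U -> U G S]
bUGS => bEbGS   [U -> E b]
bEbGS => bxrxbGS   [E -> x r x]
bxrxbGS => bxrxbbxrS   [G -> b x r]
bxrxbbxrS => bxrxbbxrEG   [S -> E G]
bxrxbbxrEG => bxrxbbxrbEG   [E -> b E]
bxrxbbxrbEG => bxrxbbxrbxrxG   [E -> x r x]
bxrxbbxrbxrxG => bxrxbbxrbxrxbxr   [G -> b x r]

S => bU => bUGS => bEbGS => bxrxbGS => bxrxbbxrS => bxrxbbxrEG => bxrxbbxrbEG => bxrxbbxrbxrxG => bxrxbbxrbxrxbxr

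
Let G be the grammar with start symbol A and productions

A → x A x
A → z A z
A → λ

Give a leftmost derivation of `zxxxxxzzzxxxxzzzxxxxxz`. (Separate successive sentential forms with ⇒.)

A ⇒ zAz   [A → z A z]
zAz ⇒ zxAxz   [A → x A x]
zxAxz ⇒ zxxAxxz   [A → x A x]
zxxAxxz ⇒ zxxxAxxxz   [A → x A x]
zxxxAxxxz ⇒ zxxxxAxxxxz   [A → x A x]
zxxxxAxxxxz ⇒ zxxxxxAxxxxxz   [A → x A x]
zxxxxxAxxxxxz ⇒ zxxxxxzAzxxxxxz   [A → z A z]
zxxxxxzAzxxxxxz ⇒ zxxxxxzzAzzxxxxxz   [A → z A z]
zxxxxxzzAzzxxxxxz ⇒ zxxxxxzzzAzzzxxxxxz   [A → z A z]
zxxxxxzzzAzzzxxxxxz ⇒ zxxxxxzzzxAxzzzxxxxxz   [A → x A x]
zxxxxxzzzxAxzzzxxxxxz ⇒ zxxxxxzzzxxAxxzzzxxxxxz   [A → x A x]
zxxxxxzzzxxAxxzzzxxxxxz ⇒ zxxxxxzzzxxxxzzzxxxxxz   [A → λ]

A ⇒ zAz ⇒ zxAxz ⇒ zxxAxxz ⇒ zxxxAxxxz ⇒ zxxxxAxxxxz ⇒ zxxxxxAxxxxxz ⇒ zxxxxxzAzxxxxxz ⇒ zxxxxxzzAzzxxxxxz ⇒ zxxxxxzzzAzzzxxxxxz ⇒ zxxxxxzzzxAxzzzxxxxxz ⇒ zxxxxxzzzxxAxxzzzxxxxxz ⇒ zxxxxxzzzxxxxzzzxxxxxz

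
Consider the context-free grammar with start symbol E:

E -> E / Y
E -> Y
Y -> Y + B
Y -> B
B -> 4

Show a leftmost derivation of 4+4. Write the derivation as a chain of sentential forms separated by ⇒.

E ⇒ Y   [E -> Y]
Y ⇒ Y+B   [Y -> Y + B]
Y+B ⇒ B+B   [Y -> B]
B+B ⇒ 4+B   [B -> 4]
4+B ⇒ 4+4   [B -> 4]

E ⇒ Y ⇒ Y+B ⇒ B+B ⇒ 4+B ⇒ 4+4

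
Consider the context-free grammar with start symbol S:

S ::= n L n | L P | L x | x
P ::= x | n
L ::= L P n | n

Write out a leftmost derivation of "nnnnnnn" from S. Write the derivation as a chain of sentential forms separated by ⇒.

S ⇒ nLn   [S ::= n L n]
nLn ⇒ nLPnn   [L ::= L P n]
nLPnn ⇒ nLPnPnn   [L ::= L P n]
nLPnPnn ⇒ nnPnPnn   [L ::= n]
nnPnPnn ⇒ nnnnPnn   [P ::= n]
nnnnPnn ⇒ nnnnnnn   [P ::= n]

S ⇒ nLn ⇒ nLPnn ⇒ nLPnPnn ⇒ nnPnPnn ⇒ nnnnPnn ⇒ nnnnnnn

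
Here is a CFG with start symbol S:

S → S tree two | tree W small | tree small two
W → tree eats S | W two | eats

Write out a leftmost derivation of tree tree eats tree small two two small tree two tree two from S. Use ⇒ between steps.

S ⇒ S tree two ⇒ S tree two tree two ⇒ tree W small tree two tree two ⇒ tree W two small tree two tree two ⇒ tree tree eats S two small tree two tree two ⇒ tree tree eats tree small two two small tree two tree two

S ⇒ S tree two   [S → S tree two]
S tree two ⇒ S tree two tree two   [S → S tree two]
S tree two tree two ⇒ tree W small tree two tree two   [S → tree W small]
tree W small tree two tree two ⇒ tree W two small tree two tree two   [W → W two]
tree W two small tree two tree two ⇒ tree tree eats S two small tree two tree two   [W → tree eats S]
tree tree eats S two small tree two tree two ⇒ tree tree eats tree small two two small tree two tree two   [S → tree small two]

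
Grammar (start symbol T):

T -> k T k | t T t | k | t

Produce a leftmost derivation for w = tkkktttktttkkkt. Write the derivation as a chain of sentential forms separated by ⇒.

T ⇒ tTt ⇒ tkTkt ⇒ tkkTkkt ⇒ tkkkTkkkt ⇒ tkkktTtkkkt ⇒ tkkkttTttkkkt ⇒ tkkktttTtttkkkt ⇒ tkkktttktttkkkt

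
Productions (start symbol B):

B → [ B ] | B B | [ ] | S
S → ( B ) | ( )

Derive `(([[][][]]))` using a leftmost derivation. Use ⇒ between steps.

B ⇒ S   [B → S]
S ⇒ (B)   [S → ( B )]
(B) ⇒ (S)   [B → S]
(S) ⇒ ((B))   [S → ( B )]
((B)) ⇒ (([B]))   [B → [ B ]]
(([B])) ⇒ (([BB]))   [B → B B]
(([BB])) ⇒ (([BBB]))   [B → B B]
(([BBB])) ⇒ (([[]BB]))   [B → [ ]]
(([[]BB])) ⇒ (([[][]B]))   [B → [ ]]
(([[][]B])) ⇒ (([[][][]]))   [B → [ ]]

B⇒S⇒(B)⇒(S)⇒((B))⇒(([B]))⇒(([BB]))⇒(([BBB]))⇒(([[]BB]))⇒(([[][]B]))⇒(([[][][]]))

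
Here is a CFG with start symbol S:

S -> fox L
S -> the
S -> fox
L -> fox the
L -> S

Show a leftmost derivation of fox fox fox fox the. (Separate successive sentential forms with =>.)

S => fox L   [S -> fox L]
fox L => fox S   [L -> S]
fox S => fox fox L   [S -> fox L]
fox fox L => fox fox S   [L -> S]
fox fox S => fox fox fox L   [S -> fox L]
fox fox fox L => fox fox fox fox the   [L -> fox the]

S => fox L => fox S => fox fox L => fox fox S => fox fox fox L => fox fox fox fox the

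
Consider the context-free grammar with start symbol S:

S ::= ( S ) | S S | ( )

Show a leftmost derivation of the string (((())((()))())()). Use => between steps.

S => (S)   [S ::= ( S )]
(S) => (SS)   [S ::= S S]
(SS) => ((S)S)   [S ::= ( S )]
((S)S) => ((SS)S)   [S ::= S S]
((SS)S) => ((SSS)S)   [S ::= S S]
((SSS)S) => (((S)SS)S)   [S ::= ( S )]
(((S)SS)S) => (((())SS)S)   [S ::= ( )]
(((())SS)S) => (((())(S)S)S)   [S ::= ( S )]
(((())(S)S)S) => (((())((S))S)S)   [S ::= ( S )]
(((())((S))S)S) => (((())((()))S)S)   [S ::= ( )]
(((())((()))S)S) => (((())((()))())S)   [S ::= ( )]
(((())((()))())S) => (((())((()))())())   [S ::= ( )]

S => (S) => (SS) => ((S)S) => ((SS)S) => ((SSS)S) => (((S)SS)S) => (((())SS)S) => (((())(S)S)S) => (((())((S))S)S) => (((())((()))S)S) => (((())((()))())S) => (((())((()))())())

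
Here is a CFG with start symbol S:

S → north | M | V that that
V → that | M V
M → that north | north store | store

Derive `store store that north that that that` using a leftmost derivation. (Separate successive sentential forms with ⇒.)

S ⇒ V that that ⇒ M V that that ⇒ store V that that ⇒ store M V that that ⇒ store store V that that ⇒ store store M V that that ⇒ store store that north V that that ⇒ store store that north that that that

S ⇒ V that that   [S → V that that]
V that that ⇒ M V that that   [V → M V]
M V that that ⇒ store V that that   [M → store]
store V that that ⇒ store M V that that   [V → M V]
store M V that that ⇒ store store V that that   [M → store]
store store V that that ⇒ store store M V that that   [V → M V]
store store M V that that ⇒ store store that north V that that   [M → that north]
store store that north V that that ⇒ store store that north that that that   [V → that]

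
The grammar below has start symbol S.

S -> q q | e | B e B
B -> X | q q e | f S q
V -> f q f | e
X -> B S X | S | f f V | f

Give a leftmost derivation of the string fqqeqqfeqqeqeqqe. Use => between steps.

S => BeB => fSqeB => fBeBqeB => fXeBqeB => fBSXeBqeB => fqqeSXeBqeB => fqqeqqXeBqeB => fqqeqqfeBqeB => fqqeqqfeqqeqeB => fqqeqqfeqqeqeqqe

S => BeB   [S -> B e B]
BeB => fSqeB   [B -> f S q]
fSqeB => fBeBqeB   [S -> B e B]
fBeBqeB => fXeBqeB   [B -> X]
fXeBqeB => fBSXeBqeB   [X -> B S X]
fBSXeBqeB => fqqeSXeBqeB   [B -> q q e]
fqqeSXeBqeB => fqqeqqXeBqeB   [S -> q q]
fqqeqqXeBqeB => fqqeqqfeBqeB   [X -> f]
fqqeqqfeBqeB => fqqeqqfeqqeqeB   [B -> q q e]
fqqeqqfeqqeqeB => fqqeqqfeqqeqeqqe   [B -> q q e]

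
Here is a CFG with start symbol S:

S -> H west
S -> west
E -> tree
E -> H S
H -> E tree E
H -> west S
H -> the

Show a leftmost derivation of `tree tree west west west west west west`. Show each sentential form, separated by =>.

S => H west   [S -> H west]
H west => E tree E west   [H -> E tree E]
E tree E west => tree tree E west   [E -> tree]
tree tree E west => tree tree H S west   [E -> H S]
tree tree H S west => tree tree west S S west   [H -> west S]
tree tree west S S west => tree tree west H west S west   [S -> H west]
tree tree west H west S west => tree tree west west S west S west   [H -> west S]
tree tree west west S west S west => tree tree west west west west S west   [S -> west]
tree tree west west west west S west => tree tree west west west west west west   [S -> west]

S => H west => E tree E west => tree tree E west => tree tree H S west => tree tree west S S west => tree tree west H west S west => tree tree west west S west S west => tree tree west west west west S west => tree tree west west west west west west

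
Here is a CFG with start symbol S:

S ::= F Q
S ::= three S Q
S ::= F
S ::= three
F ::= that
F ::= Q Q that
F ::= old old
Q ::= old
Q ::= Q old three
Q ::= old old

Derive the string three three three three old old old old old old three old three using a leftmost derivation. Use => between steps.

S => three S Q   [S ::= three S Q]
three S Q => three three S Q Q   [S ::= three S Q]
three three S Q Q => three three three S Q Q Q   [S ::= three S Q]
three three three S Q Q Q => three three three three Q Q Q   [S ::= three]
three three three three Q Q Q => three three three three old old Q Q   [Q ::= old old]
three three three three old old Q Q => three three three three old old old Q   [Q ::= old]
three three three three old old old Q => three three three three old old old Q old three   [Q ::= Q old three]
three three three three old old old Q old three => three three three three old old old Q old three old three   [Q ::= Q old three]
three three three three old old old Q old three old three => three three three three old old old old old old three old three   [Q ::= old old]

S => three S Q => three three S Q Q => three three three S Q Q Q => three three three three Q Q Q => three three three three old old Q Q => three three three three old old old Q => three three three three old old old Q old three => three three three three old old old Q old three old three => three three three three old old old old old old three old three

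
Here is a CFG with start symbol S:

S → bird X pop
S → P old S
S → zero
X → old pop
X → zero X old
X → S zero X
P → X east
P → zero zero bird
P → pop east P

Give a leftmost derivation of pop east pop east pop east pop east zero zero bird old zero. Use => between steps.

S => P old S => pop east P old S => pop east pop east P old S => pop east pop east pop east P old S => pop east pop east pop east pop east P old S => pop east pop east pop east pop east zero zero bird old S => pop east pop east pop east pop east zero zero bird old zero

S => P old S   [S → P old S]
P old S => pop east P old S   [P → pop east P]
pop east P old S => pop east pop east P old S   [P → pop east P]
pop east pop east P old S => pop east pop east pop east P old S   [P → pop east P]
pop east pop east pop east P old S => pop east pop east pop east pop east P old S   [P → pop east P]
pop east pop east pop east pop east P old S => pop east pop east pop east pop east zero zero bird old S   [P → zero zero bird]
pop east pop east pop east pop east zero zero bird old S => pop east pop east pop east pop east zero zero bird old zero   [S → zero]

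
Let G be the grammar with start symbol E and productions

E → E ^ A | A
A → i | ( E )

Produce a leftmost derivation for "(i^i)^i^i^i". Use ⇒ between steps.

E ⇒ E^A ⇒ E^A^A ⇒ E^A^A^A ⇒ A^A^A^A ⇒ (E)^A^A^A ⇒ (E^A)^A^A^A ⇒ (A^A)^A^A^A ⇒ (i^A)^A^A^A ⇒ (i^i)^A^A^A ⇒ (i^i)^i^A^A ⇒ (i^i)^i^i^A ⇒ (i^i)^i^i^i

E ⇒ E^A   [E → E ^ A]
E^A ⇒ E^A^A   [E → E ^ A]
E^A^A ⇒ E^A^A^A   [E → E ^ A]
E^A^A^A ⇒ A^A^A^A   [E → A]
A^A^A^A ⇒ (E)^A^A^A   [A → ( E )]
(E)^A^A^A ⇒ (E^A)^A^A^A   [E → E ^ A]
(E^A)^A^A^A ⇒ (A^A)^A^A^A   [E → A]
(A^A)^A^A^A ⇒ (i^A)^A^A^A   [A → i]
(i^A)^A^A^A ⇒ (i^i)^A^A^A   [A → i]
(i^i)^A^A^A ⇒ (i^i)^i^A^A   [A → i]
(i^i)^i^A^A ⇒ (i^i)^i^i^A   [A → i]
(i^i)^i^i^A ⇒ (i^i)^i^i^i   [A → i]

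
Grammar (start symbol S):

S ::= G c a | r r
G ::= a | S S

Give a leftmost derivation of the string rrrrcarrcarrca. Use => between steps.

S=>Gca=>SSca=>GcaSca=>SScaSca=>GcaScaSca=>SScaScaSca=>rrScaScaSca=>rrrrcaScaSca=>rrrrcarrcaSca=>rrrrcarrcarrca

S => Gca   [S ::= G c a]
Gca => SSca   [G ::= S S]
SSca => GcaSca   [S ::= G c a]
GcaSca => SScaSca   [G ::= S S]
SScaSca => GcaScaSca   [S ::= G c a]
GcaScaSca => SScaScaSca   [G ::= S S]
SScaScaSca => rrScaScaSca   [S ::= r r]
rrScaScaSca => rrrrcaScaSca   [S ::= r r]
rrrrcaScaSca => rrrrcarrcaSca   [S ::= r r]
rrrrcarrcaSca => rrrrcarrcarrca   [S ::= r r]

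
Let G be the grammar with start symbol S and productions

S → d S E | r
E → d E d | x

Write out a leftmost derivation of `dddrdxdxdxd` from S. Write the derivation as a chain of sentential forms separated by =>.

S => dSE   [S → d S E]
dSE => ddSEE   [S → d S E]
ddSEE => dddSEEE   [S → d S E]
dddSEEE => dddrEEE   [S → r]
dddrEEE => dddrdEdEE   [E → d E d]
dddrdEdEE => dddrdxdEE   [E → x]
dddrdxdEE => dddrdxdxE   [E → x]
dddrdxdxE => dddrdxdxdEd   [E → d E d]
dddrdxdxdEd => dddrdxdxdxd   [E → x]

S => dSE => ddSEE => dddSEEE => dddrEEE => dddrdEdEE => dddrdxdEE => dddrdxdxE => dddrdxdxdEd => dddrdxdxdxd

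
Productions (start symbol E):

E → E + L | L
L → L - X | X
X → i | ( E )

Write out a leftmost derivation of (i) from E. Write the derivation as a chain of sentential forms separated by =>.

E => L   [E → L]
L => X   [L → X]
X => (E)   [X → ( E )]
(E) => (L)   [E → L]
(L) => (X)   [L → X]
(X) => (i)   [X → i]

E=>L=>X=>(E)=>(L)=>(X)=>(i)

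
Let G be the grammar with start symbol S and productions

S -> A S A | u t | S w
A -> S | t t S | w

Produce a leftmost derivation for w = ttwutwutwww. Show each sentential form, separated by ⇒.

S ⇒ Sw   [S -> S w]
Sw ⇒ Sww   [S -> S w]
Sww ⇒ ASAww   [S -> A S A]
ASAww ⇒ ttSSAww   [A -> t t S]
ttSSAww ⇒ ttASASAww   [S -> A S A]
ttASASAww ⇒ ttwSASAww   [A -> w]
ttwSASAww ⇒ ttwutASAww   [S -> u t]
ttwutASAww ⇒ ttwutwSAww   [A -> w]
ttwutwSAww ⇒ ttwutwutAww   [S -> u t]
ttwutwutAww ⇒ ttwutwutwww   [A -> w]

S ⇒ Sw ⇒ Sww ⇒ ASAww ⇒ ttSSAww ⇒ ttASASAww ⇒ ttwSASAww ⇒ ttwutASAww ⇒ ttwutwSAww ⇒ ttwutwutAww ⇒ ttwutwutwww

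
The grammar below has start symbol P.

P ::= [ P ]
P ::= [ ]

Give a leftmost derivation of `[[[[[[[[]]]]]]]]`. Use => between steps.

P=>[P]=>[[P]]=>[[[P]]]=>[[[[P]]]]=>[[[[[P]]]]]=>[[[[[[P]]]]]]=>[[[[[[[P]]]]]]]=>[[[[[[[[]]]]]]]]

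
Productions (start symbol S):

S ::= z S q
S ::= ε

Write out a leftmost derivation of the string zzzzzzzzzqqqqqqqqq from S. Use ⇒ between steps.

S ⇒ zSq ⇒ zzSqq ⇒ zzzSqqq ⇒ zzzzSqqqq ⇒ zzzzzSqqqqq ⇒ zzzzzzSqqqqqq ⇒ zzzzzzzSqqqqqqq ⇒ zzzzzzzzSqqqqqqqq ⇒ zzzzzzzzzSqqqqqqqqq ⇒ zzzzzzzzzqqqqqqqqq

S ⇒ zSq   [S ::= z S q]
zSq ⇒ zzSqq   [S ::= z S q]
zzSqq ⇒ zzzSqqq   [S ::= z S q]
zzzSqqq ⇒ zzzzSqqqq   [S ::= z S q]
zzzzSqqqq ⇒ zzzzzSqqqqq   [S ::= z S q]
zzzzzSqqqqq ⇒ zzzzzzSqqqqqq   [S ::= z S q]
zzzzzzSqqqqqq ⇒ zzzzzzzSqqqqqqq   [S ::= z S q]
zzzzzzzSqqqqqqq ⇒ zzzzzzzzSqqqqqqqq   [S ::= z S q]
zzzzzzzzSqqqqqqqq ⇒ zzzzzzzzzSqqqqqqqqq   [S ::= z S q]
zzzzzzzzzSqqqqqqqqq ⇒ zzzzzzzzzqqqqqqqqq   [S ::= ε]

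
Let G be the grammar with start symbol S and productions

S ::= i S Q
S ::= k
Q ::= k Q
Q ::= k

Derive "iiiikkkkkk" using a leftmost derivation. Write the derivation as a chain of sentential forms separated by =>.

S => iSQ   [S ::= i S Q]
iSQ => iiSQQ   [S ::= i S Q]
iiSQQ => iiiSQQQ   [S ::= i S Q]
iiiSQQQ => iiiiSQQQQ   [S ::= i S Q]
iiiiSQQQQ => iiiikQQQQ   [S ::= k]
iiiikQQQQ => iiiikkQQQQ   [Q ::= k Q]
iiiikkQQQQ => iiiikkkQQQ   [Q ::= k]
iiiikkkQQQ => iiiikkkkQQ   [Q ::= k]
iiiikkkkQQ => iiiikkkkkQ   [Q ::= k]
iiiikkkkkQ => iiiikkkkkk   [Q ::= k]

S => iSQ => iiSQQ => iiiSQQQ => iiiiSQQQQ => iiiikQQQQ => iiiikkQQQQ => iiiikkkQQQ => iiiikkkkQQ => iiiikkkkkQ => iiiikkkkkk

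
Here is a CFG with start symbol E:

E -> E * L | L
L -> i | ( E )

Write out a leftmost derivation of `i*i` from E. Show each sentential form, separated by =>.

E=>E*L=>L*L=>i*L=>i*i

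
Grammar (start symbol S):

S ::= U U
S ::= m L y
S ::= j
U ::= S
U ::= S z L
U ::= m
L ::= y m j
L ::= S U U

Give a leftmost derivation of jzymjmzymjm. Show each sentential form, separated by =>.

S => UU   [S ::= U U]
UU => SzLU   [U ::= S z L]
SzLU => UUzLU   [S ::= U U]
UUzLU => SzLUzLU   [U ::= S z L]
SzLUzLU => jzLUzLU   [S ::= j]
jzLUzLU => jzymjUzLU   [L ::= y m j]
jzymjUzLU => jzymjmzLU   [U ::= m]
jzymjmzLU => jzymjmzymjU   [L ::= y m j]
jzymjmzymjU => jzymjmzymjm   [U ::= m]

S=>UU=>SzLU=>UUzLU=>SzLUzLU=>jzLUzLU=>jzymjUzLU=>jzymjmzLU=>jzymjmzymjU=>jzymjmzymjm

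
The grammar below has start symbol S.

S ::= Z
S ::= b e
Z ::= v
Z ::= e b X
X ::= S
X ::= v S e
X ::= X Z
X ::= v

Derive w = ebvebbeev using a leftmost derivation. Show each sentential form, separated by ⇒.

S ⇒ Z ⇒ ebX ⇒ ebXZ ⇒ ebvSeZ ⇒ ebvZeZ ⇒ ebvebXeZ ⇒ ebvebSeZ ⇒ ebvebbeeZ ⇒ ebvebbeev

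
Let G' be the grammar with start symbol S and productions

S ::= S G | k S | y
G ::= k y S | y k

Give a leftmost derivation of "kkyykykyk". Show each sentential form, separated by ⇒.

S ⇒ kS   [S ::= k S]
kS ⇒ kSG   [S ::= S G]
kSG ⇒ kSGG   [S ::= S G]
kSGG ⇒ kSGGG   [S ::= S G]
kSGGG ⇒ kkSGGG   [S ::= k S]
kkSGGG ⇒ kkyGGG   [S ::= y]
kkyGGG ⇒ kkyykGG   [G ::= y k]
kkyykGG ⇒ kkyykykG   [G ::= y k]
kkyykykG ⇒ kkyykykyk   [G ::= y k]

S⇒kS⇒kSG⇒kSGG⇒kSGGG⇒kkSGGG⇒kkyGGG⇒kkyykGG⇒kkyykykG⇒kkyykykyk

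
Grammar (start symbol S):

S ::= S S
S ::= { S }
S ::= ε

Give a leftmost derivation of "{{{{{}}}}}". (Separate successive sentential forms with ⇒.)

S ⇒ SS   [S ::= S S]
SS ⇒ {S}S   [S ::= { S }]
{S}S ⇒ {{S}}S   [S ::= { S }]
{{S}}S ⇒ {{SS}}S   [S ::= S S]
{{SS}}S ⇒ {{{S}S}}S   [S ::= { S }]
{{{S}S}}S ⇒ {{{{S}}S}}S   [S ::= { S }]
{{{{S}}S}}S ⇒ {{{{{S}}}S}}S   [S ::= { S }]
{{{{{S}}}S}}S ⇒ {{{{{}}}S}}S   [S ::= ε]
{{{{{}}}S}}S ⇒ {{{{{}}}}}S   [S ::= ε]
{{{{{}}}}}S ⇒ {{{{{}}}}}   [S ::= ε]

S⇒SS⇒{S}S⇒{{S}}S⇒{{SS}}S⇒{{{S}S}}S⇒{{{{S}}S}}S⇒{{{{{S}}}S}}S⇒{{{{{}}}S}}S⇒{{{{{}}}}}S⇒{{{{{}}}}}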